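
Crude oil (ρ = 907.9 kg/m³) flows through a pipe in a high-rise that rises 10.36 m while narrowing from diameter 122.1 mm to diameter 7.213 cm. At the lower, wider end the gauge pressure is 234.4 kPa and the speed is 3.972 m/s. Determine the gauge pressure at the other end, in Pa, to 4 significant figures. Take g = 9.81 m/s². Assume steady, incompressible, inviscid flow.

Mass conservation (A₁v₁ = A₂v₂) gives v₂ = 3.972 × 117.1/40.86 = 11.38 m/s.
Energy conservation along the streamline gives P₂ = P₁ − ½ρ(v₂² − v₁²) − ρg(h₂ − h₁).
P₂ = 234400 + ½·907.9·(3.972² − 11.38²) − 907.9·9.81·(+10.36) = 234400 + (-51640) − (92270) = 90480 Pa.

P₂ ≈ 90480 Pa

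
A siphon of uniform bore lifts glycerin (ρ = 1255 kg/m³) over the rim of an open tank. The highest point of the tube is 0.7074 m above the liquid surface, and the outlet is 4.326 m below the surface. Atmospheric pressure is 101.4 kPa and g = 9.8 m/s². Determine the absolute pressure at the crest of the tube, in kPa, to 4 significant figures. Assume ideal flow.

P_top ≈ 39.49 kPa

The outlet speed comes from Torricelli: v = √(2g·4.326) = 9.208 m/s.
Continuity keeps v the same throughout the tube; from surface to crest, P_atm + 0 = P_top + ½ρv² + ρg·h_top.
P_top = 101400 − ½·1255·9.208² − 1255·9.8·0.7074 = 39490 Pa.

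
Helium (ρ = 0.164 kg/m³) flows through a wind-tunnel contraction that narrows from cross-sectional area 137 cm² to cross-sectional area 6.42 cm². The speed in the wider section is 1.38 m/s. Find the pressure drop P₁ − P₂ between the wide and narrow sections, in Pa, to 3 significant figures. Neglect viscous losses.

ΔP ≈ 71.0 Pa

Mass conservation (A₁v₁ = A₂v₂) gives v₂ = 1.38 × 137/6.42 = 29.4 m/s.
Along the horizontal streamline, P + ½ρv² is constant.
P₁ − P₂ = ½·0.164·(29.4² − 1.38²) = ½·0.164·865 = 71.0 Pa.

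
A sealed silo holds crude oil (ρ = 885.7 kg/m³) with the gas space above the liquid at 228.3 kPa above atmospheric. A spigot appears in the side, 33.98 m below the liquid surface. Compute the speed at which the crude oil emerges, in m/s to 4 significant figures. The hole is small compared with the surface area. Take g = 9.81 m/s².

v = 34.38 m/s

Take point 1 at the surface (v₁ ≈ 0) and point 2 at the hole (at atmospheric pressure). Bernoulli: P₁ + ρg h = P_atm + ½ρv₂².
With P₁ − P_atm = 228300 Pa, v₂ = √(2gh + 2ΔP/ρ) = √(2·9.81·33.98 + 2·228300/885.7) = 34.38 m/s.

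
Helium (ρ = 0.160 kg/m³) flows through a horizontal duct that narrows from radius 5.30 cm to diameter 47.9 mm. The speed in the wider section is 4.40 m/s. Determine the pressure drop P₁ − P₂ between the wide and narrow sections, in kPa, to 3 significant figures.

ΔP ≈ 0.0356 kPa

By continuity, v₂ = v₁·A₁/A₂ = 4.40·(88.2/18.0) = 21.5 m/s.
The pipe is horizontal, so Bernoulli reduces to P₁ + ½ρv₁² = P₂ + ½ρv₂².
P₁ − P₂ = ½·0.160·(21.5² − 4.40²) = ½·0.160·445 = 35.6 Pa.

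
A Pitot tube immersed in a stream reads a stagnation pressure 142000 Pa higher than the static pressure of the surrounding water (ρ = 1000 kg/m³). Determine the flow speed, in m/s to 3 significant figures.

v = 16.9 m/s

The dynamic pressure equals the rise in static pressure at the stagnation point: ΔP = ½ρv².
v = √(2ΔP/ρ) = √(2·142000/1000) = 16.9 m/s.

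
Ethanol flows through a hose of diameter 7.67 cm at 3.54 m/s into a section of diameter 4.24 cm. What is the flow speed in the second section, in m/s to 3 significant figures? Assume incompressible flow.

Continuity gives A₁v₁ = A₂v₂, so v₂ = (46.2 cm²)/(14.1 cm²) × 3.54 m/s = 11.6 m/s.

v₂ ≈ 11.6 m/s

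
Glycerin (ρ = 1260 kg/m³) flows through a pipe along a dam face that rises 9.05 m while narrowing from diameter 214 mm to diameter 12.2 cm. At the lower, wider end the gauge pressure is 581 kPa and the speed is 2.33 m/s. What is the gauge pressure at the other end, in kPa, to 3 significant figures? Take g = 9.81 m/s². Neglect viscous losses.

P₂ = 440 kPa

Continuity gives A₁v₁ = A₂v₂, so v₂ = (360 cm²)/(117 cm²) × 2.33 m/s = 7.17 m/s.
Energy conservation along the streamline gives P₂ = P₁ − ½ρ(v₂² − v₁²) − ρg(h₂ − h₁).
P₂ = 581000 + ½·1260·(2.33² − 7.17²) − 1260·9.81·(+9.05) = 581000 + (-29000) − (112000) = 440000 Pa.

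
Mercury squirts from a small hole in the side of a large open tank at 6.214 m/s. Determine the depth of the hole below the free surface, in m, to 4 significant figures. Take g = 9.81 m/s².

Inverting v = √(2gh) gives h = v² / 2g.
h = 6.214²/(2·9.81) = 38.61/19.62 = 1.968 m.

h ≈ 1.968 m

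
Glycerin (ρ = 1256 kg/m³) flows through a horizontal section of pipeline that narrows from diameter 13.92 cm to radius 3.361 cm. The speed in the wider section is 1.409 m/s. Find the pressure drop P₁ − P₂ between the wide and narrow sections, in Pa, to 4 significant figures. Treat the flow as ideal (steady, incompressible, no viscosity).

ΔP ≈ 21680 Pa

By continuity, v₂ = v₁·A₁/A₂ = 1.409·(152.2/35.49) = 6.042 m/s.
With no height change, Bernoulli's equation is P₁ + ½ρv₁² = P₂ + ½ρv₂².
P₁ − P₂ = ½·1256·(6.042² − 1.409²) = ½·1256·34.52 = 21680 Pa.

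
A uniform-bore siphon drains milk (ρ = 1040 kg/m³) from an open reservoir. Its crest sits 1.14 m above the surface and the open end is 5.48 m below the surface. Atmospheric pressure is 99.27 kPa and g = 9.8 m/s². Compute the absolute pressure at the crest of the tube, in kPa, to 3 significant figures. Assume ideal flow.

P_top = 31.8 kPa

From the surface to the outlet (both open to atmosphere, surface at rest): v = √(2g·h_out) = √(2·9.8·5.48) = 10.4 m/s.
The bore is uniform, so the speed at the crest is the same v. Bernoulli surface→crest: P_atm = P_top + ½ρv² + ρg·h_top.
P_top = 99270 − ½·1040·10.4² − 1040·9.8·1.14 = 31800 Pa.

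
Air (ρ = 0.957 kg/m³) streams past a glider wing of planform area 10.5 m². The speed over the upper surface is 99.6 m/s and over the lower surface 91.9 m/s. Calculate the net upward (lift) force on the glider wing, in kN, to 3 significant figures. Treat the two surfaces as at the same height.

F ≈ 7.41 kN

From P + ½ρv² = const at equal height, P_low − P_up = ½ρ(v_up² − v_low²).
ΔP = ½·0.957·(99.6² − 91.9²) = 706 Pa.
Lift = ΔP · A = 706 × 10.5 = 7410 N.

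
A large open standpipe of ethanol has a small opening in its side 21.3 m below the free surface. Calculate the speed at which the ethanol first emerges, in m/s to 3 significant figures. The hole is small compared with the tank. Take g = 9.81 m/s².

With the surface at rest and both surface and jet at atmospheric pressure, Bernoulli gives ρg h = ½ρv², so v = √(2gh) = √(2·9.81·21.3) = 20.4 m/s.

20.4 m/s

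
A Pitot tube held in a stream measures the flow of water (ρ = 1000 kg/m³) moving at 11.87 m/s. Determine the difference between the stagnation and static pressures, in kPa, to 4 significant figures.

The dynamic pressure equals the rise in static pressure at the stagnation point: ΔP = ½ρv².
ΔP = ½·1000·11.87² = 70450 Pa.

ΔP ≈ 70.45 kPa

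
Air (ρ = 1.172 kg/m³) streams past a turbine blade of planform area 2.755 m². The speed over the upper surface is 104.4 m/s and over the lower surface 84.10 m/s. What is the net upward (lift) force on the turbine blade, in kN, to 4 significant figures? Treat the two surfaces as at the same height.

F ≈ 6.178 kN

With equal heights on the two surfaces, Bernoulli gives P_lower − P_upper = ½ρ(v_upper² − v_lower²).
ΔP = ½·1.172·(104.4² − 84.10²) = 2242 Pa.
Lift = ΔP · A = 2242 × 2.755 = 6178 N.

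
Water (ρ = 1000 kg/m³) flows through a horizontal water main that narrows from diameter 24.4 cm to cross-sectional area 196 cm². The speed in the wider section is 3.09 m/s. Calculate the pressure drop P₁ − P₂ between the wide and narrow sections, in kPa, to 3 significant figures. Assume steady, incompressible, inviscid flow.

The volume flow rate is constant, so v₂ = (A₁/A₂)v₁ = (468/196)·3.09 = 7.37 m/s.
Bernoulli (h₁ = h₂): P₁ − P₂ = ½ρ(v₂² − v₁²).
P₁ − P₂ = ½·1000·(7.37² − 3.09²) = ½·1000·44.8 = 22400 Pa.

ΔP = 22.4 kPa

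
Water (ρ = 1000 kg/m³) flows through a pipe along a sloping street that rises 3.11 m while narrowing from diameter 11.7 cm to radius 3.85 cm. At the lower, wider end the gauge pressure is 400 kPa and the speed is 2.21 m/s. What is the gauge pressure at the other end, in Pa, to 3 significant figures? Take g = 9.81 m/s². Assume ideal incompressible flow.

By continuity, v₂ = v₁·A₁/A₂ = 2.21·(108/46.6) = 5.10 m/s.
Bernoulli: P₁ + ½ρv₁² + ρg h₁ = P₂ + ½ρv₂² + ρg h₂, so P₂ = P₁ + ½ρ(v₁² − v₂²) − ρg(h₂ − h₁).
P₂ = 400000 + ½·1000·(2.21² − 5.10²) − 1000·9.81·(+3.11) = 400000 + (-10600) − (30500) = 359000 Pa.

P₂ = 359000 Pa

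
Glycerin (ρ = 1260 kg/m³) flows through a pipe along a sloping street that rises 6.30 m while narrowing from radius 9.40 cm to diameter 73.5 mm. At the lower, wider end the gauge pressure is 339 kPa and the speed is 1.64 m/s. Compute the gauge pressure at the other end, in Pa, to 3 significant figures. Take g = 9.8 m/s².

Mass conservation (A₁v₁ = A₂v₂) gives v₂ = 1.64 × 278/42.4 = 10.7 m/s.
Applying Bernoulli between the two ends and solving for P₂: P₂ = P₁ + ½ρ(v₁² − v₂²) − ρgΔh.
P₂ = 339000 + ½·1260·(1.64² − 10.7²) − 1260·9.8·(+6.30) = 339000 + (-70800) − (77800) = 190000 Pa.

190000 Pa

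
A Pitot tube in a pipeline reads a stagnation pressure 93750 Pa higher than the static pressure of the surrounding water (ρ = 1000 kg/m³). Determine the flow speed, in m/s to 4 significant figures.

v = 13.69 m/s

Bernoulli between the free stream and the stagnation point: ½ρv² = P_stag − P_static.
v = √(2ΔP/ρ) = √(2·93750/1000) = 13.69 m/s.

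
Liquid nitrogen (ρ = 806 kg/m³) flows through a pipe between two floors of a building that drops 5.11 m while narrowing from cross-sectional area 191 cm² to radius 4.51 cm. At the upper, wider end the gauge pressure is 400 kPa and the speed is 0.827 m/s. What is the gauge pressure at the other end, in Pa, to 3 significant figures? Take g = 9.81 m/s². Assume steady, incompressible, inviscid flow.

P₂ = 438000 Pa

Mass conservation (A₁v₁ = A₂v₂) gives v₂ = 0.827 × 191/63.9 = 2.47 m/s.
Energy conservation along the streamline gives P₂ = P₁ − ½ρ(v₂² − v₁²) − ρg(h₂ − h₁).
P₂ = 400000 + ½·806·(0.827² − 2.47²) − 806·9.81·(−5.11) = 400000 + (-2190) − (-40400) = 438000 Pa.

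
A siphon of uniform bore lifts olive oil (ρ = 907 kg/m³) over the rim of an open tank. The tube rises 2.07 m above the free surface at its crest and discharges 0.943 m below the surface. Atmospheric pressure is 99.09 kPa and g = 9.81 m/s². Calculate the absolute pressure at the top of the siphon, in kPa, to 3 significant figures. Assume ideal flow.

P_top = 72.3 kPa

Bernoulli surface→outlet gives ½v² = g·h_out, so v = √(2·9.81·0.943) = 4.30 m/s.
The bore is uniform, so the speed at the crest is the same v. Bernoulli surface→crest: P_atm = P_top + ½ρv² + ρg·h_top.
P_top = 99090 − ½·907·4.30² − 907·9.81·2.07 = 72300 Pa.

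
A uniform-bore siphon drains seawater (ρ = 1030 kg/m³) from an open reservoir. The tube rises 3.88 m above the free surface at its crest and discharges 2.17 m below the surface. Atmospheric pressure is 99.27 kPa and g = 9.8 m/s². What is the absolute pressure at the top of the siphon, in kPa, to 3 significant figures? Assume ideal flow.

P_top = 38.2 kPa

From the surface to the outlet (both open to atmosphere, surface at rest): v = √(2g·h_out) = √(2·9.8·2.17) = 6.52 m/s.
With constant cross-section the crest speed equals v; applying Bernoulli from the surface up to the crest, P_top = P_atm − ½ρv² − ρg·h_top.
P_top = 99270 − ½·1030·6.52² − 1030·9.8·3.88 = 38200 Pa.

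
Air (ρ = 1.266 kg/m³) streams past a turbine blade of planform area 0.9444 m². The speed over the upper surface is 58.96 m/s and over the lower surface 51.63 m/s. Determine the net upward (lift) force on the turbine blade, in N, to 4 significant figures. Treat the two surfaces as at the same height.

484.6 N

With equal heights on the two surfaces, Bernoulli gives P_lower − P_upper = ½ρ(v_upper² − v_lower²).
ΔP = ½·1.266·(58.96² − 51.63²) = 513.1 Pa.
Lift = ΔP · A = 513.1 × 0.9444 = 484.6 N.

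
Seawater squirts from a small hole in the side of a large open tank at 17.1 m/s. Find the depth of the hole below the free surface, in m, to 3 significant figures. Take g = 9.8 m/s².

For a small hole in a large open tank, ½v² = gh, giving h = v²/(2g).
h = 17.1²/(2·9.8) = 292/19.60 = 14.9 m.

h ≈ 14.9 m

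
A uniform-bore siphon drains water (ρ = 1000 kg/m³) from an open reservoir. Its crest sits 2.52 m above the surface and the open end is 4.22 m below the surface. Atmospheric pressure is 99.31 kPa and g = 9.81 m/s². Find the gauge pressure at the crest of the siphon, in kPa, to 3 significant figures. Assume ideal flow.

Bernoulli surface→outlet gives ½v² = g·h_out, so v = √(2·9.81·4.22) = 9.10 m/s.
With constant cross-section the crest speed equals v; applying Bernoulli from the surface up to the crest, P_top = P_atm − ½ρv² − ρg·h_top.
P_top = 99310 − ½·1000·9.10² − 1000·9.81·2.52 = 33200 Pa. So P_gauge = P_top − P_atm = -66100 Pa.

P_gauge ≈ -66.1 kPa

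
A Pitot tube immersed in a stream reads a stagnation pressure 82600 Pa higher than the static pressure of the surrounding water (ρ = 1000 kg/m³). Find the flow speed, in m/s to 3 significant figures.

v ≈ 12.9 m/s

Bernoulli between the free stream and the stagnation point: ½ρv² = P_stag − P_static.
v = √(2ΔP/ρ) = √(2·82600/1000) = 12.9 m/s.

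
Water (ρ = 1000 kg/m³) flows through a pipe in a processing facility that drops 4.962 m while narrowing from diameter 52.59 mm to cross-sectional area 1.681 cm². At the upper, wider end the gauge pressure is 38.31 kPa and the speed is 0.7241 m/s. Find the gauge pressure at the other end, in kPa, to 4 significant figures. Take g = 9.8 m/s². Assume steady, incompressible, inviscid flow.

By continuity, v₂ = v₁·A₁/A₂ = 0.7241·(21.72/1.681) = 9.357 m/s.
Energy conservation along the streamline gives P₂ = P₁ − ½ρ(v₂² − v₁²) − ρg(h₂ − h₁).
P₂ = 38310 + ½·1000·(0.7241² − 9.357²) − 1000·9.8·(−4.962) = 38310 + (-43510) − (-48630) = 43420 Pa.

P₂ = 43.42 kPa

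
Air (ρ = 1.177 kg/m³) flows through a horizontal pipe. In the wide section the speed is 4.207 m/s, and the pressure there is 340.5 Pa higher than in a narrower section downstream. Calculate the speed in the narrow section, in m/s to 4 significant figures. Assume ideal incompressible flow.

v₂ ≈ 24.42 m/s

Along the level pipe P + ½ρv² is conserved, hence v₂² = v₁² + 2(P₁ − P₂)/ρ.
v₂ = √(4.207² + 2·340.5/1.177) = √(17.70 + 578.6) = 24.42 m/s.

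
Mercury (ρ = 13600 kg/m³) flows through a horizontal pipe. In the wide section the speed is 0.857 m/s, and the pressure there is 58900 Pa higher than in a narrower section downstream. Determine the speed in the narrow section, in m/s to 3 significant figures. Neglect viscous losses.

Along the level pipe P + ½ρv² is conserved, hence v₂² = v₁² + 2(P₁ − P₂)/ρ.
v₂ = √(0.857² + 2·58900/13600) = √(0.734 + 8.66) = 3.07 m/s.

3.07 m/s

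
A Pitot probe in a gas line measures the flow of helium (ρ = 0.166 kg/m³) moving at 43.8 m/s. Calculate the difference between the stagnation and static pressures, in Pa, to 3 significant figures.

ΔP = 159 Pa

The dynamic pressure equals the rise in static pressure at the stagnation point: ΔP = ½ρv².
ΔP = ½·0.166·43.8² = 159 Pa.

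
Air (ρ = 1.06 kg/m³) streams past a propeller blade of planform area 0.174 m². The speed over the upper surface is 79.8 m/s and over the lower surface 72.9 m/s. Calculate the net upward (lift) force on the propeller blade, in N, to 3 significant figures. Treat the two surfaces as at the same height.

97.2 N

The faster flow above has the lower pressure; Bernoulli (same height) gives ΔP = ½ρ(v_up² − v_low²).
ΔP = ½·1.06·(79.8² − 72.9²) = 558 Pa.
Lift = ΔP · A = 558 × 0.174 = 97.2 N.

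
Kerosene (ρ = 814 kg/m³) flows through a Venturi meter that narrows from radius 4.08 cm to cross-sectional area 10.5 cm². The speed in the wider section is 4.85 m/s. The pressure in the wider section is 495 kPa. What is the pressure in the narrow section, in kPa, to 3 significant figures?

By continuity, v₂ = v₁·A₁/A₂ = 4.85·(52.3/10.5) = 24.2 m/s.
With no height change, Bernoulli's equation is P₁ + ½ρv₁² = P₂ + ½ρv₂².
P₂ = P₁ − ½ρ(v₂² − v₁²) = 495000 − ½·814·(24.2² − 4.85²) = 495000 − 228000 = 267000 Pa.

P₂ ≈ 267 kPa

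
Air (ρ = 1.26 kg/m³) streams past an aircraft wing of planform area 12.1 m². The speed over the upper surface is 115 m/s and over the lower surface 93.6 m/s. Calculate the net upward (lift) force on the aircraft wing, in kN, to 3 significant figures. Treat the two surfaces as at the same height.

F = 34.0 kN

With equal heights on the two surfaces, Bernoulli gives P_lower − P_upper = ½ρ(v_upper² − v_lower²).
ΔP = ½·1.26·(115² − 93.6²) = 2810 Pa.
Lift = ΔP · A = 2810 × 12.1 = 34000 N.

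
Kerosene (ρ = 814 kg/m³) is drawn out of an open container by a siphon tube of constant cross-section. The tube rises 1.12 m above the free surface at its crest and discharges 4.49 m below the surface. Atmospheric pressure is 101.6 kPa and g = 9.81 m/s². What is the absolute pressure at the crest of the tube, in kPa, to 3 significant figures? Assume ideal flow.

P_top ≈ 56.8 kPa

From the surface to the outlet (both open to atmosphere, surface at rest): v = √(2g·h_out) = √(2·9.81·4.49) = 9.39 m/s.
The bore is uniform, so the speed at the crest is the same v. Bernoulli surface→crest: P_atm = P_top + ½ρv² + ρg·h_top.
P_top = 101600 − ½·814·9.39² − 814·9.81·1.12 = 56800 Pa.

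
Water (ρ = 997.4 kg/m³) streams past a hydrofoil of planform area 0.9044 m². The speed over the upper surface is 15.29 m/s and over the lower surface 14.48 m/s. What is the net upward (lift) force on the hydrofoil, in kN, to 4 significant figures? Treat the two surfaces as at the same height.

From P + ½ρv² = const at equal height, P_low − P_up = ½ρ(v_up² − v_low²).
ΔP = ½·997.4·(15.29² − 14.48²) = 12030 Pa.
Lift = ΔP · A = 12030 × 0.9044 = 10880 N.

F ≈ 10.88 kN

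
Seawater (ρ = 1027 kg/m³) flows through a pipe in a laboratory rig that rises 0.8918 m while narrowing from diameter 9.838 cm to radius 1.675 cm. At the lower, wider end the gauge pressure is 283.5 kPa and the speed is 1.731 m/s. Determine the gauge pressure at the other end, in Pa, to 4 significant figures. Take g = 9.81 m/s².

The volume flow rate is constant, so v₂ = (A₁/A₂)v₁ = (76.02/8.814)·1.731 = 14.93 m/s.
Applying Bernoulli between the two ends and solving for P₂: P₂ = P₁ + ½ρ(v₁² − v₂²) − ρgΔh.
P₂ = 283500 + ½·1027·(1.731² − 14.93²) − 1027·9.81·(+0.8918) = 283500 + (-112900) − (8985) = 161600 Pa.

P₂ ≈ 161600 Pa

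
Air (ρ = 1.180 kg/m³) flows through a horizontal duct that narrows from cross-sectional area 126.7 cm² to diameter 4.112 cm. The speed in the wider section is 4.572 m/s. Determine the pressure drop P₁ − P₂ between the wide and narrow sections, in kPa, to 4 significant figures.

Continuity gives A₁v₁ = A₂v₂, so v₂ = (126.7 cm²)/(13.28 cm²) × 4.572 m/s = 43.62 m/s.
With no height change, Bernoulli's equation is P₁ + ½ρv₁² = P₂ + ½ρv₂².
P₁ − P₂ = ½·1.180·(43.62² − 4.572²) = ½·1.180·1882 = 1110 Pa.

ΔP = 1.110 kPa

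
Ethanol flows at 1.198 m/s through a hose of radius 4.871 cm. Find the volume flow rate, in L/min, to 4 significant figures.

Q = 535.8 L/min

Q = A·v = 0.007454 m² × 1.198 m/s = 0.008930 m³/s.
Converting: 0.008930 m³/s × 60000 = 535.8 L/min.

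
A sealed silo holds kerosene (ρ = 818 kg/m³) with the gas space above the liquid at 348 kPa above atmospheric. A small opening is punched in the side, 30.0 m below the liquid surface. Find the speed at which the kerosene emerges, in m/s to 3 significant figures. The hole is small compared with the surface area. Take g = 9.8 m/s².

Take point 1 at the surface (v₁ ≈ 0) and point 2 at the hole (at atmospheric pressure). Bernoulli: P₁ + ρg h = P_atm + ½ρv₂².
With P₁ − P_atm = 348000 Pa, v₂ = √(2gh + 2ΔP/ρ) = √(2·9.8·30.0 + 2·348000/818) = 37.9 m/s.

v ≈ 37.9 m/s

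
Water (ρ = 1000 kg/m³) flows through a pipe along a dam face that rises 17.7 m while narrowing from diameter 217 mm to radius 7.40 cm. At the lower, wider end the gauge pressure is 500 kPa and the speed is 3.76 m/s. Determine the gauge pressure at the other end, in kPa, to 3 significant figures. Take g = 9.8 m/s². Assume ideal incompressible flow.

The volume flow rate is constant, so v₂ = (A₁/A₂)v₁ = (370/172)·3.76 = 8.08 m/s.
Applying Bernoulli between the two ends and solving for P₂: P₂ = P₁ + ½ρ(v₁² − v₂²) − ρgΔh.
P₂ = 500000 + ½·1000·(3.76² − 8.08²) − 1000·9.8·(+17.7) = 500000 + (-25600) − (173000) = 301000 Pa.

P₂ ≈ 301 kPa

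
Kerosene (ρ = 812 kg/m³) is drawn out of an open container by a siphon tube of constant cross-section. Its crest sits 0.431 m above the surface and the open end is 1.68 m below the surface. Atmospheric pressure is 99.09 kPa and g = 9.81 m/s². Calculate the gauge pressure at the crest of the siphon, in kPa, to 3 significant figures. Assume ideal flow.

-16.8 kPa

From the surface to the outlet (both open to atmosphere, surface at rest): v = √(2g·h_out) = √(2·9.81·1.68) = 5.74 m/s.
With constant cross-section the crest speed equals v; applying Bernoulli from the surface up to the crest, P_top = P_atm − ½ρv² − ρg·h_top.
P_top = 99090 − ½·812·5.74² − 812·9.81·0.431 = 82300 Pa. So P_gauge = P_top − P_atm = -16800 Pa.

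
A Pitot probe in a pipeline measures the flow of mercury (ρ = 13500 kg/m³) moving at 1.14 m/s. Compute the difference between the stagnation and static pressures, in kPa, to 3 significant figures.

ΔP = 8.77 kPa

At the stagnation point the flow is brought to rest, so Bernoulli gives P_stag − P_static = ½ρv².
ΔP = ½·13500·1.14² = 8770 Pa.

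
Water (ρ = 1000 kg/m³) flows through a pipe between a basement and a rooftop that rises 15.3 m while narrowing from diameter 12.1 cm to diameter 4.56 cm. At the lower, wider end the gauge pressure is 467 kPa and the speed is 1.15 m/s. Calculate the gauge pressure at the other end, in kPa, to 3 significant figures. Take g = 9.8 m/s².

285 kPa

By continuity, v₂ = v₁·A₁/A₂ = 1.15·(115/16.3) = 8.10 m/s.
Bernoulli: P₁ + ½ρv₁² + ρg h₁ = P₂ + ½ρv₂² + ρg h₂, so P₂ = P₁ + ½ρ(v₁² − v₂²) − ρg(h₂ − h₁).
P₂ = 467000 + ½·1000·(1.15² − 8.10²) − 1000·9.8·(+15.3) = 467000 + (-32100) − (150000) = 285000 Pa.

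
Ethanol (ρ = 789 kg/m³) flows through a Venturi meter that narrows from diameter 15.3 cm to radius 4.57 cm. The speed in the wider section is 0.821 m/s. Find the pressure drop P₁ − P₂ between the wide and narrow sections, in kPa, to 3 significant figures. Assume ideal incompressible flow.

ΔP ≈ 1.82 kPa

Mass conservation (A₁v₁ = A₂v₂) gives v₂ = 0.821 × 184/65.6 = 2.30 m/s.
The pipe is horizontal, so Bernoulli reduces to P₁ + ½ρv₁² = P₂ + ½ρv₂².
P₁ − P₂ = ½·789·(2.30² − 0.821²) = ½·789·4.62 = 1820 Pa.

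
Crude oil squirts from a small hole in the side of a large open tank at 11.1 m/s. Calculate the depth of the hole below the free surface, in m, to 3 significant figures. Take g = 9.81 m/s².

6.28 m

Torricelli: v = √(2gh), so h = v²/(2g).
h = 11.1²/(2·9.81) = 123/19.62 = 6.28 m.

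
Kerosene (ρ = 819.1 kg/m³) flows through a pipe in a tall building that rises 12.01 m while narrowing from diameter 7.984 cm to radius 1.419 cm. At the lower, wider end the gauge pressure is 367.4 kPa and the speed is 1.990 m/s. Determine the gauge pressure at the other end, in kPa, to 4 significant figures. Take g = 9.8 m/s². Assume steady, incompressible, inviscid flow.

P₂ = 171.0 kPa

Continuity gives A₁v₁ = A₂v₂, so v₂ = (50.06 cm²)/(6.326 cm²) × 1.990 m/s = 15.75 m/s.
Energy conservation along the streamline gives P₂ = P₁ − ½ρ(v₂² − v₁²) − ρg(h₂ − h₁).
P₂ = 367400 + ½·819.1·(1.990² − 15.75²) − 819.1·9.8·(+12.01) = 367400 + (-99970) − (96410) = 171000 Pa.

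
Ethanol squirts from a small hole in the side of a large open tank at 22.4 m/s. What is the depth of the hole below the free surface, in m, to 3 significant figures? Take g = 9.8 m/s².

h = 25.6 m

Torricelli: v = √(2gh), so h = v²/(2g).
h = 22.4²/(2·9.8) = 502/19.60 = 25.6 m.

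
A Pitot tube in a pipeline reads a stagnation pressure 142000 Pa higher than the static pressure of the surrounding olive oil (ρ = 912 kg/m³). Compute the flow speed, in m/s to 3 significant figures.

At the stagnation point the flow is brought to rest, so Bernoulli gives P_stag − P_static = ½ρv².
v = √(2ΔP/ρ) = √(2·142000/912) = 17.6 m/s.

v = 17.6 m/s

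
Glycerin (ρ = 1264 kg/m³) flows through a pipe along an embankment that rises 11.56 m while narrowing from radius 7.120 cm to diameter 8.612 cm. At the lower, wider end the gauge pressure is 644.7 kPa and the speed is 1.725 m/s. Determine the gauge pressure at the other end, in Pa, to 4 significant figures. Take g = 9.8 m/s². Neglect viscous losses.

P₂ = 489300 Pa

The volume flow rate is constant, so v₂ = (A₁/A₂)v₁ = (159.3/58.25)·1.725 = 4.716 m/s.
Applying Bernoulli between the two ends and solving for P₂: P₂ = P₁ + ½ρ(v₁² − v₂²) − ρgΔh.
P₂ = 644700 + ½·1264·(1.725² − 4.716²) − 1264·9.8·(+11.56) = 644700 + (-12180) − (143200) = 489300 Pa.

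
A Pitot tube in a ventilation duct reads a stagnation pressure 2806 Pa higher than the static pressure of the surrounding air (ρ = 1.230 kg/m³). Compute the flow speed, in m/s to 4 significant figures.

v ≈ 67.55 m/s

Bernoulli between the free stream and the stagnation point: ½ρv² = P_stag − P_static.
v = √(2ΔP/ρ) = √(2·2806/1.230) = 67.55 m/s.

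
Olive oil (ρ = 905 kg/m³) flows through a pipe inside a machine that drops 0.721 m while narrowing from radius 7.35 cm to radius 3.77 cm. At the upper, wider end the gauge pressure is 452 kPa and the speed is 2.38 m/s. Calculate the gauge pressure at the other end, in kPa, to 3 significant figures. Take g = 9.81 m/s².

P₂ = 424 kPa

Mass conservation (A₁v₁ = A₂v₂) gives v₂ = 2.38 × 170/44.7 = 9.05 m/s.
Applying Bernoulli between the two ends and solving for P₂: P₂ = P₁ + ½ρ(v₁² − v₂²) − ρgΔh.
P₂ = 452000 + ½·905·(2.38² − 9.05²) − 905·9.81·(−0.721) = 452000 + (-34500) − (-6400) = 424000 Pa.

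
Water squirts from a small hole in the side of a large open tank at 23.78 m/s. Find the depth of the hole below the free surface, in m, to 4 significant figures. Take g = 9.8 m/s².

h ≈ 28.85 m

Inverting v = √(2gh) gives h = v² / 2g.
h = 23.78²/(2·9.8) = 565.5/19.60 = 28.85 m.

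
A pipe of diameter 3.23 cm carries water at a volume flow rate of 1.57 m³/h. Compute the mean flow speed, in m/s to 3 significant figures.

Q = 1.57 m³/h = 0.000436 m³/s.
v = Q/A = 0.000436 / 0.000819 = 0.532 m/s.

v ≈ 0.532 m/s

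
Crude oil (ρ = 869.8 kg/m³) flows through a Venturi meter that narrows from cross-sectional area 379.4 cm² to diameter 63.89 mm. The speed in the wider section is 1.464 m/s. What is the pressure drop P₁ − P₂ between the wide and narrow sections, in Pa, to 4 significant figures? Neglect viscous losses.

ΔP ≈ 129600 Pa

By continuity, v₂ = v₁·A₁/A₂ = 1.464·(379.4/32.06) = 17.33 m/s.
The pipe is horizontal, so Bernoulli reduces to P₁ + ½ρv₁² = P₂ + ½ρv₂².
P₁ − P₂ = ½·869.8·(17.33² − 1.464²) = ½·869.8·298.0 = 129600 Pa.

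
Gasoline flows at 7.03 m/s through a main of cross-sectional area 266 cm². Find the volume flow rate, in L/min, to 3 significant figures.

11200 L/min

Q = A·v = 0.0266 m² × 7.03 m/s = 0.187 m³/s.
Converting: 0.187 m³/s × 60000 = 11200 L/min.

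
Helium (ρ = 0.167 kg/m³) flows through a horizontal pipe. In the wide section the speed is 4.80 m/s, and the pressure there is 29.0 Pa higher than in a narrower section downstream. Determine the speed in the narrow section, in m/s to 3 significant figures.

With h₁ = h₂, rearranging Bernoulli gives v₂ = √(v₁² + 2ΔP/ρ).
v₂ = √(4.80² + 2·29.0/0.167) = √(23.0 + 347) = 19.2 m/s.

v₂ ≈ 19.2 m/s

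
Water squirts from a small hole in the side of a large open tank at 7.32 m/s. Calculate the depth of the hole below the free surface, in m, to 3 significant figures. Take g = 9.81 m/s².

Torricelli: v = √(2gh), so h = v²/(2g).
h = 7.32²/(2·9.81) = 53.6/19.62 = 2.73 m.

h = 2.73 m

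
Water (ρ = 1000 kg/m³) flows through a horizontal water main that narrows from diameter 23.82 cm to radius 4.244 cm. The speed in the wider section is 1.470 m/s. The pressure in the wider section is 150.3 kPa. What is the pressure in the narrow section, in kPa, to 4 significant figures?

P₂ ≈ 84.37 kPa

The volume flow rate is constant, so v₂ = (A₁/A₂)v₁ = (445.6/56.58)·1.470 = 11.58 m/s.
Along the horizontal streamline, P + ½ρv² is constant.
P₂ = P₁ − ½ρ(v₂² − v₁²) = 150300 − ½·1000·(11.58² − 1.470²) = 150300 − 65930 = 84370 Pa.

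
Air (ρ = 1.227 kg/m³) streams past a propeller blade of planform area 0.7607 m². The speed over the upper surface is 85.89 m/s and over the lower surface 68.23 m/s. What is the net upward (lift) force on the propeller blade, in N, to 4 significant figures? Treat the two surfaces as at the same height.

F ≈ 1270 N

From P + ½ρv² = const at equal height, P_low − P_up = ½ρ(v_up² − v_low²).
ΔP = ½·1.227·(85.89² − 68.23²) = 1670 Pa.
Lift = ΔP · A = 1670 × 0.7607 = 1270 N.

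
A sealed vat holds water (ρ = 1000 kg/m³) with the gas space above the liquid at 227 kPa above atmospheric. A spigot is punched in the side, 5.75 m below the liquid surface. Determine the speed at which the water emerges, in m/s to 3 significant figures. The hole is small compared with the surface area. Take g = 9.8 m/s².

23.8 m/s

Take point 1 at the surface (v₁ ≈ 0) and point 2 at the hole (at atmospheric pressure). Bernoulli: P₁ + ρg h = P_atm + ½ρv₂².
With P₁ − P_atm = 227000 Pa, v₂ = √(2gh + 2ΔP/ρ) = √(2·9.8·5.75 + 2·227000/1000) = 23.8 m/s.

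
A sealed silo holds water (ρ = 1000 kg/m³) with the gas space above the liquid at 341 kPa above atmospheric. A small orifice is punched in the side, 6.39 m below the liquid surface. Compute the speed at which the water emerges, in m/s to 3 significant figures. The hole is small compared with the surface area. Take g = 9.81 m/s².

v ≈ 28.4 m/s

Take point 1 at the surface (v₁ ≈ 0) and point 2 at the hole (at atmospheric pressure). Bernoulli: P₁ + ρg h = P_atm + ½ρv₂².
With P₁ − P_atm = 341000 Pa, v₂ = √(2gh + 2ΔP/ρ) = √(2·9.81·6.39 + 2·341000/1000) = 28.4 m/s.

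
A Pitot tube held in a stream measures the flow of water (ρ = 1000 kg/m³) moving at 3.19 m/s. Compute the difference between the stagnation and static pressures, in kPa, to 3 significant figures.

The dynamic pressure equals the rise in static pressure at the stagnation point: ΔP = ½ρv².
ΔP = ½·1000·3.19² = 5090 Pa.

5.09 kPa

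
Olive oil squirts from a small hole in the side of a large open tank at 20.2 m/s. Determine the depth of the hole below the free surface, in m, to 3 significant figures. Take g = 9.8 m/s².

Inverting v = √(2gh) gives h = v² / 2g.
h = 20.2²/(2·9.8) = 408/19.60 = 20.8 m.

20.8 m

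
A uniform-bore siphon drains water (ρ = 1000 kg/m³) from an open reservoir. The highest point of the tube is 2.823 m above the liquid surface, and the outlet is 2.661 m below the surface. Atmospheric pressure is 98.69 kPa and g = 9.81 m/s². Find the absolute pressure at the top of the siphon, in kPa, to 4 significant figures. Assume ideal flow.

The outlet speed comes from Torricelli: v = √(2g·2.661) = 7.226 m/s.
With constant cross-section the crest speed equals v; applying Bernoulli from the surface up to the crest, P_top = P_atm − ½ρv² − ρg·h_top.
P_top = 98690 − ½·1000·7.226² − 1000·9.81·2.823 = 44890 Pa.

P_top = 44.89 kPa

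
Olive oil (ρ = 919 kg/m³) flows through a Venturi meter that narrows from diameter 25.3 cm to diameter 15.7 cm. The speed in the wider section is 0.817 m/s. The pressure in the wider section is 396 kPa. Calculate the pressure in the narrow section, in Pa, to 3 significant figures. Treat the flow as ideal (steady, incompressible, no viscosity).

Continuity gives A₁v₁ = A₂v₂, so v₂ = (503 cm²)/(194 cm²) × 0.817 m/s = 2.12 m/s.
Bernoulli (h₁ = h₂): P₁ − P₂ = ½ρ(v₂² − v₁²).
P₂ = P₁ − ½ρ(v₂² − v₁²) = 396000 − ½·919·(2.12² − 0.817²) = 396000 − 1760 = 394000 Pa.

394000 Pa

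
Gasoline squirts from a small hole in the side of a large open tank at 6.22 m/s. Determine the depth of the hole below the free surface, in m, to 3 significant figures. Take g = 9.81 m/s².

Torricelli: v = √(2gh), so h = v²/(2g).
h = 6.22²/(2·9.81) = 38.7/19.62 = 1.97 m.

h = 1.97 m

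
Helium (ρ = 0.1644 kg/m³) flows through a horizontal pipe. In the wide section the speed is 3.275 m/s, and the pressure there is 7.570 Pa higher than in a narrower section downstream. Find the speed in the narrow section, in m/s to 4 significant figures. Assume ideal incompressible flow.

Along the level pipe P + ½ρv² is conserved, hence v₂² = v₁² + 2(P₁ − P₂)/ρ.
v₂ = √(3.275² + 2·7.570/0.1644) = √(10.73 + 92.09) = 10.14 m/s.

10.14 m/s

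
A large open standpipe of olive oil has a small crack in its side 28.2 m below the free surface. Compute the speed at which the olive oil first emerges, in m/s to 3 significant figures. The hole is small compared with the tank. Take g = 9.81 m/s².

Bernoulli from surface to hole (P equal, v_surface ≈ 0): v = √(2gh) = √(2×9.81×28.2) = 23.5 m/s.

23.5 m/s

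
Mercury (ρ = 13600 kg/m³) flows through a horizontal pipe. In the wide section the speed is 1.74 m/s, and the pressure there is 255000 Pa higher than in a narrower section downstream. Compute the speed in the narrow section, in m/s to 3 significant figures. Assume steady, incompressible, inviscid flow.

Along the level pipe P + ½ρv² is conserved, hence v₂² = v₁² + 2(P₁ − P₂)/ρ.
v₂ = √(1.74² + 2·255000/13600) = √(3.03 + 37.5) = 6.37 m/s.

6.37 m/s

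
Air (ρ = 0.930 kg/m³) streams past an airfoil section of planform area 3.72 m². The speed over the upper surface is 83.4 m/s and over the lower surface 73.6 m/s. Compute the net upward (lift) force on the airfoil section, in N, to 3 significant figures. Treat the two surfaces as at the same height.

From P + ½ρv² = const at equal height, P_low − P_up = ½ρ(v_up² − v_low²).
ΔP = ½·0.930·(83.4² − 73.6²) = 715 Pa.
Lift = ΔP · A = 715 × 3.72 = 2660 N.

F ≈ 2660 N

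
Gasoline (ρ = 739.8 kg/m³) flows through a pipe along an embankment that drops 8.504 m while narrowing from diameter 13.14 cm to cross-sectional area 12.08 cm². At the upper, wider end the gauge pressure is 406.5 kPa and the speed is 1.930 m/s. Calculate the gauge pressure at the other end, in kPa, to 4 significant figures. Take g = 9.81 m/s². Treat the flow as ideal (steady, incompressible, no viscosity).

P₂ ≈ 296.0 kPa

Mass conservation (A₁v₁ = A₂v₂) gives v₂ = 1.930 × 135.6/12.08 = 21.67 m/s.
Bernoulli: P₁ + ½ρv₁² + ρg h₁ = P₂ + ½ρv₂² + ρg h₂, so P₂ = P₁ + ½ρ(v₁² − v₂²) − ρg(h₂ − h₁).
P₂ = 406500 + ½·739.8·(1.930² − 21.67²) − 739.8·9.81·(−8.504) = 406500 + (-172300) − (-61720) = 296000 Pa.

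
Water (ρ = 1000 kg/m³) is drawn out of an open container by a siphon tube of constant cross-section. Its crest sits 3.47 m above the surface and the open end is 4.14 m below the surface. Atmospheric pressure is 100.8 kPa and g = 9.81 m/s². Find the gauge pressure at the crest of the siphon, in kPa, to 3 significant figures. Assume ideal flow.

Bernoulli surface→outlet gives ½v² = g·h_out, so v = √(2·9.81·4.14) = 9.01 m/s.
With constant cross-section the crest speed equals v; applying Bernoulli from the surface up to the crest, P_top = P_atm − ½ρv² − ρg·h_top.
P_top = 100800 − ½·1000·9.01² − 1000·9.81·3.47 = 26100 Pa. So P_gauge = P_top − P_atm = -74700 Pa.

P_gauge ≈ -74.7 kPa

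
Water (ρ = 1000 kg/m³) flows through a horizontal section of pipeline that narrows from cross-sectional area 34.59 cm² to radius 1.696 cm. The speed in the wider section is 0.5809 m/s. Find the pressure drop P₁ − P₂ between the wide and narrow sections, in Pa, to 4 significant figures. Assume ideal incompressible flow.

Mass conservation (A₁v₁ = A₂v₂) gives v₂ = 0.5809 × 34.59/9.037 = 2.224 m/s.
The pipe is horizontal, so Bernoulli reduces to P₁ + ½ρv₁² = P₂ + ½ρv₂².
P₁ − P₂ = ½·1000·(2.224² − 0.5809²) = ½·1000·4.607 = 2303 Pa.

ΔP ≈ 2303 Pa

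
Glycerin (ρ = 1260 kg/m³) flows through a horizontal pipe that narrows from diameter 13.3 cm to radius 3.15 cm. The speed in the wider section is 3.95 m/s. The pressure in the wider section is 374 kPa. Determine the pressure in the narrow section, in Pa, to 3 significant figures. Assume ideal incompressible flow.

By continuity, v₂ = v₁·A₁/A₂ = 3.95·(139/31.2) = 17.6 m/s.
With no height change, Bernoulli's equation is P₁ + ½ρv₁² = P₂ + ½ρv₂².
P₂ = P₁ − ½ρ(v₂² − v₁²) = 374000 − ½·1260·(17.6² − 3.95²) = 374000 − 185000 = 189000 Pa.

P₂ = 189000 Pa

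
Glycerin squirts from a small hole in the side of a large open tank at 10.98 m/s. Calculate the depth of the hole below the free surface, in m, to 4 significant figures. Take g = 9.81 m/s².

Inverting v = √(2gh) gives h = v² / 2g.
h = 10.98²/(2·9.81) = 120.6/19.62 = 6.145 m.

6.145 m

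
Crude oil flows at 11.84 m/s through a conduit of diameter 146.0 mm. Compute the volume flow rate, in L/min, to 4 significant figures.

Q = A·v = 0.01674 m² × 11.84 m/s = 0.1982 m³/s.
Converting: 0.1982 m³/s × 60000 = 11890 L/min.

Q ≈ 11890 L/min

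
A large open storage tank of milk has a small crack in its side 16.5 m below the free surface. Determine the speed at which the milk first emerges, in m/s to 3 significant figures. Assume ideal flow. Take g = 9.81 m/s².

v ≈ 18.0 m/s

Bernoulli from surface to hole (P equal, v_surface ≈ 0): v = √(2gh) = √(2×9.81×16.5) = 18.0 m/s.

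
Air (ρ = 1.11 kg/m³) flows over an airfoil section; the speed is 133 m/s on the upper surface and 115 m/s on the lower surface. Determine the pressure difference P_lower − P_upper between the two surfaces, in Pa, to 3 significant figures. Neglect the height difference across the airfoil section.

The pressure is lower where the speed is higher: ΔP = ½ρ(v_up² − v_low²).
ΔP = ½·1.11·(133² − 115²) = 2480 Pa.

ΔP ≈ 2480 Pa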